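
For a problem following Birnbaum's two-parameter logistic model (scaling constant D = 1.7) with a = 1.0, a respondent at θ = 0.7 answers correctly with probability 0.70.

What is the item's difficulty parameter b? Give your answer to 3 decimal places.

P(θ) = 1 / (1 + exp(−D·a(θ − b)))
logit(0.70) = ln(0.70/0.30) = 0.8473
b = θ − logit/(1.7·a) = 0.7 − 0.8473/1.7000 = 0.2016

0.202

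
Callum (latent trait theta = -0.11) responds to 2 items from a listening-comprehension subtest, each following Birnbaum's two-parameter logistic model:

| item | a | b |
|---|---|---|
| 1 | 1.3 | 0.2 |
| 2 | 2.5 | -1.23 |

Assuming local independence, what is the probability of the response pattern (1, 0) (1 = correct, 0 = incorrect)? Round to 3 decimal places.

P(theta) = 1 / (1 + exp(−a(theta − b)))
P_1 = 1/(1+e^{0.4030}) = 0.4006
P_2 = 1/(1+e^{-2.8000}) = 0.9427
L = P_1 × (1−P_2) = 0.4006 × 0.0573 = 0.02296

0.023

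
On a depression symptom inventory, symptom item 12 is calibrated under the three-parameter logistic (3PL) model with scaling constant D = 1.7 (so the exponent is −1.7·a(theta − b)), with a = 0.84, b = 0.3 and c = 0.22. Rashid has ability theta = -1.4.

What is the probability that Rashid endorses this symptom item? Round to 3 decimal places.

0.283

P(theta) = c + (1 − c) · 1 / (1 + exp(−D·a(theta − b)))
Exponent: 1.7 × 0.84 × (-1.4 − 0.3) = -2.4276
1/(1 + e^{2.4276}) = 0.0811
P = 0.22 + 0.78 × 0.0811 = 0.2833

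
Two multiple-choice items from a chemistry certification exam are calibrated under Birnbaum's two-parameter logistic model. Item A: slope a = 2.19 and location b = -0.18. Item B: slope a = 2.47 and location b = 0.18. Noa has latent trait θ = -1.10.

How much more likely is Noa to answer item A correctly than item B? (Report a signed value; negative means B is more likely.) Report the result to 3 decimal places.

0.077

P(θ) = 1 / (1 + exp(−a(θ − b)))
P_A = 0.1177
P_B = 0.0406
P_A − P_B = 0.0770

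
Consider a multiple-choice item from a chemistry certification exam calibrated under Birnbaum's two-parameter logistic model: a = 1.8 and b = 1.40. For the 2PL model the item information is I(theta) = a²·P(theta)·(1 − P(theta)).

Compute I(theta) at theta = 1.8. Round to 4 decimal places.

0.7135

P = 1/(1+e^{-0.7200}) = 0.6726
P(1−P) = 0.6726 × 0.3274 = 0.2202
I = a² × P(1−P) = 1.8² × 0.2202 = 0.71347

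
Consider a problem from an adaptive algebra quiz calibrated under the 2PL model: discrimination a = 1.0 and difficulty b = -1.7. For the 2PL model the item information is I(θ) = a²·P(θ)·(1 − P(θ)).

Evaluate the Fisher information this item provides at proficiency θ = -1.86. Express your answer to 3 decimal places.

P = 1/(1+e^{0.1600}) = 0.4601
P(1−P) = 0.4601 × 0.5399 = 0.2484
I = a² × P(1−P) = 1.0² × 0.2484 = 0.24841

0.248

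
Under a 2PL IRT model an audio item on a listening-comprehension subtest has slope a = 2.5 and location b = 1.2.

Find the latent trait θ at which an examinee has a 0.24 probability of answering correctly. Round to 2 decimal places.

0.74

P(θ) = 1 / (1 + exp(−a(θ − b)))
logit = ln(0.2400/0.7600) = -1.1527
θ = b + logit/(a) = 1.2 + (-1.1527)/2.5000 = 0.7389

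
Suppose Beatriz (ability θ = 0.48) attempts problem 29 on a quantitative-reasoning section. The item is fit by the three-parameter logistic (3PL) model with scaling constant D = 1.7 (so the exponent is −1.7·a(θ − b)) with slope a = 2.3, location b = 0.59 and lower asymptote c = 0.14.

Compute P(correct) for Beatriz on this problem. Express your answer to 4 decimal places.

P(θ) = c + (1 − c) · 1 / (1 + exp(−D·a(θ − b)))
Exponent: 1.7 × 2.3 × (0.48 − 0.59) = -0.4301
1/(1 + e^{0.4301}) = 0.3941
P = 0.14 + 0.86 × 0.3941 = 0.4789

0.4789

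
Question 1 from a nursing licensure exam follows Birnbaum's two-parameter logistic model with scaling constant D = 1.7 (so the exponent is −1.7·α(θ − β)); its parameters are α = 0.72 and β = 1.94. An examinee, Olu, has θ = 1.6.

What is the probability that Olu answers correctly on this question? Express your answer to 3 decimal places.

0.397

P(θ) = 1 / (1 + exp(−D·α(θ − β)))
Exponent: 1.7 × 0.72 × (1.6 − 1.94) = -0.4162
1/(1 + e^{0.4162}) = 0.3974
P = 0.3974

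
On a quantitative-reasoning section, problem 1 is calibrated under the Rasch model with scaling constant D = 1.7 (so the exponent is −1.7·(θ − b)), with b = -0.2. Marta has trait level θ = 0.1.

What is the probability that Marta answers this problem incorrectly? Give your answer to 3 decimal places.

P(θ) = 1 / (1 + exp(−D·(θ − b)))
Exponent: 1.7 × (0.1 − (-0.2)) = 0.5100
1/(1 + e^{-0.5100}) = 0.6248
P = 0.6248
P(incorrect) = 1 − 0.6248 = 0.3752

0.375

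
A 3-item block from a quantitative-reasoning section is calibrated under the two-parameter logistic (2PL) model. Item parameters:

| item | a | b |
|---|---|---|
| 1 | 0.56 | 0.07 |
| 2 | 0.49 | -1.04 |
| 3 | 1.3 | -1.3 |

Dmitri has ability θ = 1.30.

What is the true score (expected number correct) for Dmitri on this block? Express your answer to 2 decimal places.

P(θ) = 1 / (1 + exp(−a(θ − b)))
P_1 = 1/(1+e^{-0.6888}) = 0.6657
P_2 = 1/(1+e^{-1.1466}) = 0.7589
P_3 = 1/(1+e^{-3.3800}) = 0.9671
E[score] = 0.6657 + 0.7589 + 0.9671 = 2.3917

2.39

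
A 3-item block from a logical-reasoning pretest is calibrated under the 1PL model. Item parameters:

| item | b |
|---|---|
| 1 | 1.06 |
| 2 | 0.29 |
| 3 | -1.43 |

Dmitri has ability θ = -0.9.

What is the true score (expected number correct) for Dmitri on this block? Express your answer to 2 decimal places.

P(θ) = 1 / (1 + exp(−(θ − b)))
P_1 = 1/(1+e^{1.9600}) = 0.1235
P_2 = 1/(1+e^{1.1900}) = 0.2333
P_3 = 1/(1+e^{-0.5300}) = 0.6295
E[score] = 0.1235 + 0.2333 + 0.6295 = 0.9862

0.99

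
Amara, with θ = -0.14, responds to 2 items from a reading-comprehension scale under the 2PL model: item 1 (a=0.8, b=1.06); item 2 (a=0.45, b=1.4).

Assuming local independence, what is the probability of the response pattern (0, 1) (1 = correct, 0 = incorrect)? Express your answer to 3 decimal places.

0.241

P(θ) = 1 / (1 + exp(−a(θ − b)))
P_1 = 1/(1+e^{0.9600}) = 0.2769
P_2 = 1/(1+e^{0.6930}) = 0.3334
L = (1−P_1) × P_2 = 0.7231 × 0.3334 = 0.24106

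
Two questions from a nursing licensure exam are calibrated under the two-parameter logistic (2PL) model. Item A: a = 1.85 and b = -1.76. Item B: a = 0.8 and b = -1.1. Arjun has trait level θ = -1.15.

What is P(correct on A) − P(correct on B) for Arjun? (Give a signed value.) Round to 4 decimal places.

P(θ) = 1 / (1 + exp(−a(θ − b)))
P_A = 0.7556
P_B = 0.4900
P_A − P_B = 0.2656

0.2656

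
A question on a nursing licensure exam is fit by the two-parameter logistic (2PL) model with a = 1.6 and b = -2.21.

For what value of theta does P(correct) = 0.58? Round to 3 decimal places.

P(theta) = 1 / (1 + exp(−a(theta − b)))
logit = ln(0.5800/0.4200) = 0.3228
theta = b + logit/(a) = -2.21 + 0.3228/1.6000 = -2.0083

-2.008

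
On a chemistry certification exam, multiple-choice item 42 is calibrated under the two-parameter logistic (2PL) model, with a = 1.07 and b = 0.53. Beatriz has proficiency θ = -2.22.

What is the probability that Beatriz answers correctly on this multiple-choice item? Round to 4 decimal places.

P(θ) = 1 / (1 + exp(−a(θ − b)))
Exponent: 1.07 × (-2.22 − 0.53) = -2.9425
1/(1 + e^{2.9425}) = 0.0501

0.0501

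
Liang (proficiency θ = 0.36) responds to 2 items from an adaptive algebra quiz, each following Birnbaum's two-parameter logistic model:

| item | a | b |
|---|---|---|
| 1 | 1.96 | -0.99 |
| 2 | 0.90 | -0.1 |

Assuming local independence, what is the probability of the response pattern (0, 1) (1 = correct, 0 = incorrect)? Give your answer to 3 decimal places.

P(θ) = 1 / (1 + exp(−a(θ − b)))
P_1 = 1/(1+e^{-2.6460}) = 0.9338
P_2 = 1/(1+e^{-0.4140}) = 0.6020
L = (1−P_1) × P_2 = 0.0662 × 0.6020 = 0.03988

0.040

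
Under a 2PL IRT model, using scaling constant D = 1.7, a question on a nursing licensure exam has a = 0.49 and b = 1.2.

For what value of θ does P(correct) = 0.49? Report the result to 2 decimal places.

1.15

P(θ) = 1 / (1 + exp(−D·a(θ − b)))
logit = ln(0.4900/0.5100) = -0.0400
θ = b + logit/(1.7·a) = 1.2 + (-0.0400)/0.8330 = 1.1520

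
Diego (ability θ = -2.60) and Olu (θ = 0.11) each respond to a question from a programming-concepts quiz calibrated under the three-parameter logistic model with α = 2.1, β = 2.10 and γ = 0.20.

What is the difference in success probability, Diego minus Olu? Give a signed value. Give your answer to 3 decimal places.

-0.012

P(θ) = γ + (1 − γ) · 1 / (1 + exp(−α(θ − β)))
P(Diego) = 0.2000  [exponent -9.8700]
P(Olu) = 0.2121  [exponent -4.1790]
Difference = 0.2000 − 0.2121 = -0.0120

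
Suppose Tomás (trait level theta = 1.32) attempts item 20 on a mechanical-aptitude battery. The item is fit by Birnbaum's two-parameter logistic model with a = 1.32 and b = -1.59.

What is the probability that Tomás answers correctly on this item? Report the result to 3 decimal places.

P(theta) = 1 / (1 + exp(−a(theta − b)))
Exponent: 1.32 × (1.32 − (-1.59)) = 3.8412
1/(1 + e^{-3.8412}) = 0.9790

0.979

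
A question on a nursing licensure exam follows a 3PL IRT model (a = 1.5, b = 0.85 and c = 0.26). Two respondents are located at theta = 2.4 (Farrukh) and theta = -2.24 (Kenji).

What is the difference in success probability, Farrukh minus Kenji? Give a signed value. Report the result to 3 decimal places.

0.667

P(theta) = c + (1 − c) · 1 / (1 + exp(−a(theta − b)))
P(Farrukh) = 0.9341  [exponent 2.3250]
P(Kenji) = 0.2671  [exponent -4.6350]
Difference = 0.9341 − 0.2671 = 0.6670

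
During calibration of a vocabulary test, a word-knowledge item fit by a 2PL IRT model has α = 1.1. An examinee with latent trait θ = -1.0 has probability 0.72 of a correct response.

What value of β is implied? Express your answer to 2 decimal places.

P(θ) = 1 / (1 + exp(−α(θ − β)))
logit(0.72) = ln(0.72/0.28) = 0.9445
β = θ − logit/(α) = -1.0 − 0.9445/1.1000 = -1.8586

-1.86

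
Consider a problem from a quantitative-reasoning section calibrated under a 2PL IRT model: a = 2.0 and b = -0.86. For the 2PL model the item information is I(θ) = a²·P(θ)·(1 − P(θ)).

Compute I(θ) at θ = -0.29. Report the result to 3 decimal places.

0.734

P = 1/(1+e^{-1.1400}) = 0.7577
P(1−P) = 0.7577 × 0.2423 = 0.1836
I = a² × P(1−P) = 2.0² × 0.1836 = 0.73440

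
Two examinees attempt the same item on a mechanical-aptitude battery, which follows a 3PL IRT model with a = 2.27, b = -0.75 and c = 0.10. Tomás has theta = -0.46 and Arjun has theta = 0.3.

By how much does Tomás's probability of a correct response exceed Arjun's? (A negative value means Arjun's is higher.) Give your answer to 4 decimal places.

P(theta) = c + (1 − c) · 1 / (1 + exp(−a(theta − b)))
P(Tomás) = 0.6930  [exponent 0.6583]
P(Arjun) = 0.9240  [exponent 2.3835]
Difference = 0.6930 − 0.9240 = -0.2310

-0.2310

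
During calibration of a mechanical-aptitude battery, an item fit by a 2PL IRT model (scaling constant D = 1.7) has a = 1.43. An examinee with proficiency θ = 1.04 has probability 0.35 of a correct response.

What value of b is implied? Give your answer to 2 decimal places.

P(θ) = 1 / (1 + exp(−D·a(θ − b)))
logit(0.35) = ln(0.35/0.65) = -0.6190
b = θ − logit/(1.7·a) = 1.04 − (-0.6190)/2.4310 = 1.2946

1.29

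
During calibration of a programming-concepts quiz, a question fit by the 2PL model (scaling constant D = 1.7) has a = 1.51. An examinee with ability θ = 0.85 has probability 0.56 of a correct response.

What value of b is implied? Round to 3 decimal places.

P(θ) = 1 / (1 + exp(−D·a(θ − b)))
logit(0.56) = ln(0.56/0.44) = 0.2412
b = θ − logit/(1.7·a) = 0.85 − 0.2412/2.5670 = 0.7561

0.756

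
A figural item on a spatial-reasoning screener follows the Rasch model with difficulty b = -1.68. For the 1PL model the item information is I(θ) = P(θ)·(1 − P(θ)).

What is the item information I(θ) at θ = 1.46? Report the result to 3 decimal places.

0.040

P = 1/(1+e^{-3.1400}) = 0.9585
P(1−P) = 0.9585 × 0.0415 = 0.0398
I = P(1−P) = 0.03977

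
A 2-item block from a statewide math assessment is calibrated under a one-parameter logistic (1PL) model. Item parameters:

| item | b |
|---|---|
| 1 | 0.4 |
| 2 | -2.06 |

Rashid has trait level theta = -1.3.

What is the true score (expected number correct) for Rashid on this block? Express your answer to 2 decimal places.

P(theta) = 1 / (1 + exp(−(theta − b)))
P_1 = 1/(1+e^{1.7000}) = 0.1545
P_2 = 1/(1+e^{-0.7600}) = 0.6814
E[score] = 0.1545 + 0.6814 = 0.8358

0.84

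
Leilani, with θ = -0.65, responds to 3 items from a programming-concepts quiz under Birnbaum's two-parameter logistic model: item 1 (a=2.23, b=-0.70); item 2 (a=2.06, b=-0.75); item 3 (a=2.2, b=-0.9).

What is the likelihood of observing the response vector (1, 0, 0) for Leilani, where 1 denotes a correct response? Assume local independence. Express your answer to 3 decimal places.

P(θ) = 1 / (1 + exp(−a(θ − b)))
P_1 = 1/(1+e^{-0.1115}) = 0.5278
P_2 = 1/(1+e^{-0.2060}) = 0.5513
P_3 = 1/(1+e^{-0.5500}) = 0.6341
L = P_1 × (1−P_2) × (1−P_3) = 0.5278 × 0.4487 × 0.3659 = 0.08665

0.087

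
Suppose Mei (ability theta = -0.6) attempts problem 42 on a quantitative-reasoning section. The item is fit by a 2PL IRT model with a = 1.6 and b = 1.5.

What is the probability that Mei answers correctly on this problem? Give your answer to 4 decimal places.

0.0336

P(theta) = 1 / (1 + exp(−a(theta − b)))
Exponent: 1.6 × (-0.6 − 1.5) = -3.3600
1/(1 + e^{3.3600}) = 0.0336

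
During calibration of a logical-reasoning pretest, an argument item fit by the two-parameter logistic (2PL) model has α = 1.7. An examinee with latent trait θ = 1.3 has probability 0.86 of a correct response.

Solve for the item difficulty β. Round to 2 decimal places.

P(θ) = 1 / (1 + exp(−α(θ − β)))
logit(0.86) = ln(0.86/0.14) = 1.8153
β = θ − logit/(α) = 1.3 − 1.8153/1.7000 = 0.2322

0.23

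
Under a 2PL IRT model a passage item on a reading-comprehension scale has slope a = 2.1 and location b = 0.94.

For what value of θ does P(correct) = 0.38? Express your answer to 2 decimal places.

P(θ) = 1 / (1 + exp(−a(θ − b)))
logit = ln(0.3800/0.6200) = -0.4895
θ = b + logit/(a) = 0.94 + (-0.4895)/2.1000 = 0.7069

0.71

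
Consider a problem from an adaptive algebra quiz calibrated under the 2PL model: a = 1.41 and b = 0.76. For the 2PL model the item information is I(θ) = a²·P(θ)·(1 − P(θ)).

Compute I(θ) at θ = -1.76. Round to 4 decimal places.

0.0538

P = 1/(1+e^{3.5532}) = 0.0278
P(1−P) = 0.0278 × 0.9722 = 0.0271
I = a² × P(1−P) = 1.41² × 0.0271 = 0.05380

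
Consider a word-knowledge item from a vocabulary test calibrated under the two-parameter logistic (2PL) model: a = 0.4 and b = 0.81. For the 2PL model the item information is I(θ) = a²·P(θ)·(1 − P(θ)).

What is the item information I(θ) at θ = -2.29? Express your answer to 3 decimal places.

0.028

P = 1/(1+e^{1.2400}) = 0.2244
P(1−P) = 0.2244 × 0.7756 = 0.1741
I = a² × P(1−P) = 0.4² × 0.1741 = 0.02785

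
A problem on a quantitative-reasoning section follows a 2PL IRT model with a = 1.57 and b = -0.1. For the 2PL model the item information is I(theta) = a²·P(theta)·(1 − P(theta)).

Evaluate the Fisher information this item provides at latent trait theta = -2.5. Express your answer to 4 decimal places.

0.0544

P = 1/(1+e^{3.7680}) = 0.0226
P(1−P) = 0.0226 × 0.9774 = 0.0221
I = a² × P(1−P) = 1.57² × 0.0221 = 0.05439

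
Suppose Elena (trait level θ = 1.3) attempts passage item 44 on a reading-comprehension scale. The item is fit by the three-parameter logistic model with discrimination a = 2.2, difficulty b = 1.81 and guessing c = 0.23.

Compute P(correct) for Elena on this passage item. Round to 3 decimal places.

P(θ) = c + (1 − c) · 1 / (1 + exp(−a(θ − b)))
Exponent: 2.2 × (1.3 − 1.81) = -1.1220
1/(1 + e^{1.1220}) = 0.2456
P = 0.23 + 0.77 × 0.2456 = 0.4191

0.419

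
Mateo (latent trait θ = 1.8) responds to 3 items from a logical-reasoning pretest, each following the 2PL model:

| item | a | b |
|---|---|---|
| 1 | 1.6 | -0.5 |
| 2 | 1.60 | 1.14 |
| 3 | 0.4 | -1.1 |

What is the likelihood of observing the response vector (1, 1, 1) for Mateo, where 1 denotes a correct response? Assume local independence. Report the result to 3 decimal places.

P(θ) = 1 / (1 + exp(−a(θ − b)))
P_1 = 1/(1+e^{-3.6800}) = 0.9754
P_2 = 1/(1+e^{-1.0560}) = 0.7419
P_3 = 1/(1+e^{-1.1600}) = 0.7613
L = P_1 × P_2 × P_3 = 0.9754 × 0.7419 × 0.7613 = 0.55096

0.551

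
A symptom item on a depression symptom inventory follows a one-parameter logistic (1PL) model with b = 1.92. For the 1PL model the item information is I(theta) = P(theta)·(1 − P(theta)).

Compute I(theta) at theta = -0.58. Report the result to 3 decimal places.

P = 1/(1+e^{2.5000}) = 0.0759
P(1−P) = 0.0759 × 0.9241 = 0.0701
I = P(1−P) = 0.07010

0.070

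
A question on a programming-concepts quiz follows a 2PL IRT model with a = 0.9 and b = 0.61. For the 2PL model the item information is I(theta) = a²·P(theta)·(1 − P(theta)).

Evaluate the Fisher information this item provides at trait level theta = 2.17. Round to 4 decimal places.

P = 1/(1+e^{-1.4040}) = 0.8028
P(1−P) = 0.8028 × 0.1972 = 0.1583
I = a² × P(1−P) = 0.9² × 0.1583 = 0.12822

0.1282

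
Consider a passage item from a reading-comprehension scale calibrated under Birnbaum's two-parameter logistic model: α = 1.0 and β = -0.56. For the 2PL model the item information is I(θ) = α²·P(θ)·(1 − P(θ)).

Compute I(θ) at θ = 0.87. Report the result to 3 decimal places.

0.156

P = 1/(1+e^{-1.4300}) = 0.8069
P(1−P) = 0.8069 × 0.1931 = 0.1558
I = α² × P(1−P) = 1.0² × 0.1558 = 0.15581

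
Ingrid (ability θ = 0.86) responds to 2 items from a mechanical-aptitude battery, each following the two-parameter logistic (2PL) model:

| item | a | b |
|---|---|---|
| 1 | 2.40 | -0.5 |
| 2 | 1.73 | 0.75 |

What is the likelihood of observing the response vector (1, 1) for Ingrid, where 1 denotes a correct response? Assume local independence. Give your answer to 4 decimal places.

P(θ) = 1 / (1 + exp(−a(θ − b)))
P_1 = 1/(1+e^{-3.2640}) = 0.9632
P_2 = 1/(1+e^{-0.1903}) = 0.5474
L = P_1 × P_2 = 0.9632 × 0.5474 = 0.52727

0.5273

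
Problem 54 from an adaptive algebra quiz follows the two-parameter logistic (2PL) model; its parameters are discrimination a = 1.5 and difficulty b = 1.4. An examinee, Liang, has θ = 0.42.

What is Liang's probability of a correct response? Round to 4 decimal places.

P(θ) = 1 / (1 + exp(−a(θ − b)))
Exponent: 1.5 × (0.42 − 1.4) = -1.4700
1/(1 + e^{1.4700}) = 0.1869

0.1869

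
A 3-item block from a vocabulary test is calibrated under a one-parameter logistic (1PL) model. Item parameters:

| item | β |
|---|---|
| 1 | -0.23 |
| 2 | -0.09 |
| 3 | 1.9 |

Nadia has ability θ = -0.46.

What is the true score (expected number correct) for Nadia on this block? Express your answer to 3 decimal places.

P(θ) = 1 / (1 + exp(−(θ − β)))
P_1 = 1/(1+e^{0.2300}) = 0.4428
P_2 = 1/(1+e^{0.3700}) = 0.4085
P_3 = 1/(1+e^{2.3600}) = 0.0863
E[score] = 0.4428 + 0.4085 + 0.0863 = 0.9376

0.938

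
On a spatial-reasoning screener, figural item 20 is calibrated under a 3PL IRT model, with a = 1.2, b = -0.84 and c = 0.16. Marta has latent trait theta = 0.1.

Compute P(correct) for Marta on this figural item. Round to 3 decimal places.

0.795

P(theta) = c + (1 − c) · 1 / (1 + exp(−a(theta − b)))
Exponent: 1.2 × (0.1 − (-0.84)) = 1.1280
1/(1 + e^{-1.1280}) = 0.7555
P = 0.16 + 0.84 × 0.7555 = 0.7946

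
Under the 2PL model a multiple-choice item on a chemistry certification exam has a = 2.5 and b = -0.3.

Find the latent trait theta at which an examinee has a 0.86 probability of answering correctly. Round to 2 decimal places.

P(theta) = 1 / (1 + exp(−a(theta − b)))
logit = ln(0.8600/0.1400) = 1.8153
theta = b + logit/(a) = -0.3 + 1.8153/2.5000 = 0.4261

0.43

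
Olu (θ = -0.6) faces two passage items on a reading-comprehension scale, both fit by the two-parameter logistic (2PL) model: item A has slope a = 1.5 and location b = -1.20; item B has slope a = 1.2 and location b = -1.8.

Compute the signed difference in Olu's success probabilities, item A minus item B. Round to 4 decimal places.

-0.0975

P(θ) = 1 / (1 + exp(−a(θ − b)))
P_A = 0.7109
P_B = 0.8085
P_A − P_B = -0.0975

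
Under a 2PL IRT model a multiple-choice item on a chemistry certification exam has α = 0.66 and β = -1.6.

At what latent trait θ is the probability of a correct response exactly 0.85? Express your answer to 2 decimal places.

1.03

P(θ) = 1 / (1 + exp(−α(θ − β)))
logit = ln(0.8500/0.1500) = 1.7346
θ = β + logit/(α) = -1.6 + 1.7346/0.6600 = 1.0282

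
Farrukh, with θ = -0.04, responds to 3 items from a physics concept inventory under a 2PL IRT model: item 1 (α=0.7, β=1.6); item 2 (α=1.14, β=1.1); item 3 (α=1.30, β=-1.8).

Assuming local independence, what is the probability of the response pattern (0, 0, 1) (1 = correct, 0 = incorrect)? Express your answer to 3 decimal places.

0.542

P(θ) = 1 / (1 + exp(−α(θ − β)))
P_1 = 1/(1+e^{1.1480}) = 0.2409
P_2 = 1/(1+e^{1.2996}) = 0.2142
P_3 = 1/(1+e^{-2.2880}) = 0.9079
L = (1−P_1) × (1−P_2) × P_3 = 0.7591 × 0.7858 × 0.9079 = 0.54156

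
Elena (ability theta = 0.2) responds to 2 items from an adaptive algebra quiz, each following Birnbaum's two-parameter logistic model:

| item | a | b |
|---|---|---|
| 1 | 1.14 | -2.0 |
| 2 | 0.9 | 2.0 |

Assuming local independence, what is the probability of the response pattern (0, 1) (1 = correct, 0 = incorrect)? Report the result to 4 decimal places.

P(theta) = 1 / (1 + exp(−a(theta − b)))
P_1 = 1/(1+e^{-2.5080}) = 0.9247
P_2 = 1/(1+e^{1.6200}) = 0.1652
L = (1−P_1) × P_2 = 0.0753 × 0.1652 = 0.01244

0.0124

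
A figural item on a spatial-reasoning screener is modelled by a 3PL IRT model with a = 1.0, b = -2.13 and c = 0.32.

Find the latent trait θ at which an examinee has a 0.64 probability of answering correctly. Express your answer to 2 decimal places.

-2.25

P(θ) = c + (1 − c) · 1 / (1 + exp(−a(θ − b)))
Remove guessing floor: (0.64 − 0.32)/(1 − 0.32) = 0.4706
logit = ln(0.4706/0.5294) = -0.1178
θ = b + logit/(a) = -2.13 + (-0.1178)/1.0000 = -2.2478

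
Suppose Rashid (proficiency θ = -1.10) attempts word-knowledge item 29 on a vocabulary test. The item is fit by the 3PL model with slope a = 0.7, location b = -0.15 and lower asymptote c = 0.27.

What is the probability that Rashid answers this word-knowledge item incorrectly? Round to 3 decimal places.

0.482

P(θ) = c + (1 − c) · 1 / (1 + exp(−a(θ − b)))
Exponent: 0.7 × (-1.10 − (-0.15)) = -0.6650
1/(1 + e^{0.6650}) = 0.3396
P = 0.27 + 0.73 × 0.3396 = 0.5179
P(incorrect) = 1 − 0.5179 = 0.4821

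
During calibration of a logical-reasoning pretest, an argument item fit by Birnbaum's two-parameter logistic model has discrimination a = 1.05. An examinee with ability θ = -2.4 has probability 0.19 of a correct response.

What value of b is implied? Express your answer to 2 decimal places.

-1.02

P(θ) = 1 / (1 + exp(−a(θ − b)))
logit(0.19) = ln(0.19/0.81) = -1.4500
b = θ − logit/(a) = -2.4 − (-1.4500)/1.0500 = -1.0190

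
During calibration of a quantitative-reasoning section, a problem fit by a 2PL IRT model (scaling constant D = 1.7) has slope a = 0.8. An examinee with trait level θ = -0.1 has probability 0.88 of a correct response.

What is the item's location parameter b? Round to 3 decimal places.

P(θ) = 1 / (1 + exp(−D·a(θ − b)))
logit(0.88) = ln(0.88/0.12) = 1.9924
b = θ − logit/(1.7·a) = -0.1 − 1.9924/1.3600 = -1.5650

-1.565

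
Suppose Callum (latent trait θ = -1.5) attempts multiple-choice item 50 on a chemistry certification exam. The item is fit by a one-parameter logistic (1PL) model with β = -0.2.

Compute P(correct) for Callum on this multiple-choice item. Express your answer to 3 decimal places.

0.214

P(θ) = 1 / (1 + exp(−(θ − β)))
Exponent: (-1.5 − (-0.2)) = -1.3000
1/(1 + e^{1.3000}) = 0.2142
P = 0.2142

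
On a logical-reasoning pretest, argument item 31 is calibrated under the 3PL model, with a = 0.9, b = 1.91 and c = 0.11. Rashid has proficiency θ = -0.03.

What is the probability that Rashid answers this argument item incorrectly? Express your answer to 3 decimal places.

0.758

P(θ) = c + (1 − c) · 1 / (1 + exp(−a(θ − b)))
Exponent: 0.9 × (-0.03 − 1.91) = -1.7460
1/(1 + e^{1.7460}) = 0.1486
P = 0.11 + 0.89 × 0.1486 = 0.2422
P(incorrect) = 1 − 0.2422 = 0.7578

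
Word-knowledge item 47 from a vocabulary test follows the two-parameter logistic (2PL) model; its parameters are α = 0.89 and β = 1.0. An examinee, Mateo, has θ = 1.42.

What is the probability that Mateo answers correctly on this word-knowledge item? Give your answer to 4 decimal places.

0.5924

P(θ) = 1 / (1 + exp(−α(θ − β)))
Exponent: 0.89 × (1.42 − 1.0) = 0.3738
1/(1 + e^{-0.3738}) = 0.5924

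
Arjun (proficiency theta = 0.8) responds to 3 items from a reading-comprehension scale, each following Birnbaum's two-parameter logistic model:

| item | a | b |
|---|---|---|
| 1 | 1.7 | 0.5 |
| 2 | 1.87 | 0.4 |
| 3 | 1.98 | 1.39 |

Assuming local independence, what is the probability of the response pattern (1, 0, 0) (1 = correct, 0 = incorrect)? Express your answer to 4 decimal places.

0.1531

P(theta) = 1 / (1 + exp(−a(theta − b)))
P_1 = 1/(1+e^{-0.5100}) = 0.6248
P_2 = 1/(1+e^{-0.7480}) = 0.6787
P_3 = 1/(1+e^{1.1682}) = 0.2372
L = P_1 × (1−P_2) × (1−P_3) = 0.6248 × 0.3213 × 0.7628 = 0.15312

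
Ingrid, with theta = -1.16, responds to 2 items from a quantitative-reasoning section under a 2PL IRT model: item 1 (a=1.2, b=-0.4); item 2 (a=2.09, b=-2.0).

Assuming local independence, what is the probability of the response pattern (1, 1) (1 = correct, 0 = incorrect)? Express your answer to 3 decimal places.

P(theta) = 1 / (1 + exp(−a(theta − b)))
P_1 = 1/(1+e^{0.9120}) = 0.2866
P_2 = 1/(1+e^{-1.7556}) = 0.8527
L = P_1 × P_2 = 0.2866 × 0.8527 = 0.24436

0.244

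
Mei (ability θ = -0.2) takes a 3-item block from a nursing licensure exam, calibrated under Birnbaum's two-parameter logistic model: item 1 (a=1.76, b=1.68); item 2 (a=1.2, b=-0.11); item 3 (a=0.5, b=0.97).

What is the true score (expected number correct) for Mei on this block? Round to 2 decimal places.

P(θ) = 1 / (1 + exp(−a(θ − b)))
P_1 = 1/(1+e^{3.3088}) = 0.0353
P_2 = 1/(1+e^{0.1080}) = 0.4730
P_3 = 1/(1+e^{0.5850}) = 0.3578
E[score] = 0.0353 + 0.4730 + 0.3578 = 0.8661

0.87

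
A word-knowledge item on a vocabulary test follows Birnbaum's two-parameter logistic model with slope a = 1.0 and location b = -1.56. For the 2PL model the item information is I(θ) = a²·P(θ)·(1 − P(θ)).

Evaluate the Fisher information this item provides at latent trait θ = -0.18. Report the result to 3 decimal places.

0.161

P = 1/(1+e^{-1.3800}) = 0.7990
P(1−P) = 0.7990 × 0.2010 = 0.1606
I = a² × P(1−P) = 1.0² × 0.1606 = 0.16060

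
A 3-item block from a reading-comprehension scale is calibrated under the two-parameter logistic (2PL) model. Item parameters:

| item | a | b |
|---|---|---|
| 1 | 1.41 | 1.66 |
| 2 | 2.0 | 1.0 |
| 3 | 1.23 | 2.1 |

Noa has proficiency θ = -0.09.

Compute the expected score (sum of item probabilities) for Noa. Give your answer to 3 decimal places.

P(θ) = 1 / (1 + exp(−a(θ − b)))
P_1 = 1/(1+e^{2.4675}) = 0.0782
P_2 = 1/(1+e^{2.1800}) = 0.1016
P_3 = 1/(1+e^{2.6937}) = 0.0633
E[score] = 0.0782 + 0.1016 + 0.0633 = 0.2431

0.243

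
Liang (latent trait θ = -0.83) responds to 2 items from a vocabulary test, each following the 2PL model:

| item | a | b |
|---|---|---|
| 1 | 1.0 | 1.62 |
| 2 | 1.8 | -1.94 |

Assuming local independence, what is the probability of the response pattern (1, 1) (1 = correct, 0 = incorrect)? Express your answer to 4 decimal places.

0.0700

P(θ) = 1 / (1 + exp(−a(θ − b)))
P_1 = 1/(1+e^{2.4500}) = 0.0794
P_2 = 1/(1+e^{-1.9980}) = 0.8806
L = P_1 × P_2 = 0.0794 × 0.8806 = 0.06995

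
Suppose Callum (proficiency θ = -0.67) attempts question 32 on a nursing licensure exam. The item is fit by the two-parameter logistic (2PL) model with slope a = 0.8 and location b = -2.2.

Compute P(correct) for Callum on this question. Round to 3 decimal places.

0.773

P(θ) = 1 / (1 + exp(−a(θ − b)))
Exponent: 0.8 × (-0.67 − (-2.2)) = 1.2240
1/(1 + e^{-1.2240}) = 0.7728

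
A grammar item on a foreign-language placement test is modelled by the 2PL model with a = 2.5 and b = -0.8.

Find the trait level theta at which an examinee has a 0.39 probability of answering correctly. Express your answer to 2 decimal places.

-0.98

P(theta) = 1 / (1 + exp(−a(theta − b)))
logit = ln(0.3900/0.6100) = -0.4473
theta = b + logit/(a) = -0.8 + (-0.4473)/2.5000 = -0.9789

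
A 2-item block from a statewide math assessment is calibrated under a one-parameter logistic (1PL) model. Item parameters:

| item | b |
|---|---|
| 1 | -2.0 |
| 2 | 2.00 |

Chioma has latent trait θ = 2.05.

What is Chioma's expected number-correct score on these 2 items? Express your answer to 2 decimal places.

P(θ) = 1 / (1 + exp(−(θ − b)))
P_1 = 1/(1+e^{-4.0500}) = 0.9829
P_2 = 1/(1+e^{-0.0500}) = 0.5125
E[score] = 0.9829 + 0.5125 = 1.4954

1.50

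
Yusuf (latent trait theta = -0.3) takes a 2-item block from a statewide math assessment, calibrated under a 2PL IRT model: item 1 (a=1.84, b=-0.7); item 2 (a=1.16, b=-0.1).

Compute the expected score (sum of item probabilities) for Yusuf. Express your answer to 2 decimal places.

1.12

P(theta) = 1 / (1 + exp(−a(theta − b)))
P_1 = 1/(1+e^{-0.7360}) = 0.6761
P_2 = 1/(1+e^{0.2320}) = 0.4423
E[score] = 0.6761 + 0.4423 = 1.1184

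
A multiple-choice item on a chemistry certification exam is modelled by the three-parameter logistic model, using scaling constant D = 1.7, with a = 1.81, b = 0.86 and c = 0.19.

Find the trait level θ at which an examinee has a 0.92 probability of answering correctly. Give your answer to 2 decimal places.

1.58

P(θ) = c + (1 − c) · 1 / (1 + exp(−D·a(θ − b)))
Remove guessing floor: (0.92 − 0.19)/(1 − 0.19) = 0.9012
logit = ln(0.9012/0.0988) = 2.2110
θ = b + logit/(1.7·a) = 0.86 + 2.2110/3.0770 = 1.5786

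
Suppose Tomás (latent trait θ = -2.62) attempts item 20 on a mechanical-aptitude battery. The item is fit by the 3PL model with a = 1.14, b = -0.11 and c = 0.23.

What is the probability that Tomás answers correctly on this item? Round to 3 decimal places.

0.272

P(θ) = c + (1 − c) · 1 / (1 + exp(−a(θ − b)))
Exponent: 1.14 × (-2.62 − (-0.11)) = -2.8614
1/(1 + e^{2.8614}) = 0.0541
P = 0.23 + 0.77 × 0.0541 = 0.2717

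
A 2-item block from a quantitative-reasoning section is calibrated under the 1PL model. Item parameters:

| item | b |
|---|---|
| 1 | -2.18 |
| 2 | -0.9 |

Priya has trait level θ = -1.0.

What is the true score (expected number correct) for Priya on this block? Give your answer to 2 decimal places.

1.24

P(θ) = 1 / (1 + exp(−(θ − b)))
P_1 = 1/(1+e^{-1.1800}) = 0.7649
P_2 = 1/(1+e^{0.1000}) = 0.4750
E[score] = 0.7649 + 0.4750 = 1.2400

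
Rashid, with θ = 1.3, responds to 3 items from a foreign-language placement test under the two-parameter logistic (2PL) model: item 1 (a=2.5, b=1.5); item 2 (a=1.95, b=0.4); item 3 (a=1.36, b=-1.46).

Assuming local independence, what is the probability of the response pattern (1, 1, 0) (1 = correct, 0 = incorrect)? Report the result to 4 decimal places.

P(θ) = 1 / (1 + exp(−a(θ − b)))
P_1 = 1/(1+e^{0.5000}) = 0.3775
P_2 = 1/(1+e^{-1.7550}) = 0.8526
P_3 = 1/(1+e^{-3.7536}) = 0.9771
L = P_1 × P_2 × (1−P_3) = 0.3775 × 0.8526 × 0.0229 = 0.00737

0.0074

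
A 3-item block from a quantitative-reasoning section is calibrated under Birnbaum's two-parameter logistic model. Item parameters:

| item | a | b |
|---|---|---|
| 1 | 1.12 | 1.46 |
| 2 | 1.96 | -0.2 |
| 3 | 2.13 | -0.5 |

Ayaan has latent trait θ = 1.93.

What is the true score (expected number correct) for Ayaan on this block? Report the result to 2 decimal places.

P(θ) = 1 / (1 + exp(−a(θ − b)))
P_1 = 1/(1+e^{-0.5264}) = 0.6286
P_2 = 1/(1+e^{-4.1748}) = 0.9849
P_3 = 1/(1+e^{-5.1759}) = 0.9944
E[score] = 0.6286 + 0.9849 + 0.9944 = 2.6079

2.61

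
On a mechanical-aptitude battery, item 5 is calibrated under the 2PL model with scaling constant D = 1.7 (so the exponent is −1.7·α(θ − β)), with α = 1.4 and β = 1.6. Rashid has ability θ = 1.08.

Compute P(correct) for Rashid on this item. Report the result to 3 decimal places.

0.225

P(θ) = 1 / (1 + exp(−D·α(θ − β)))
Exponent: 1.7 × 1.4 × (1.08 − 1.6) = -1.2376
1/(1 + e^{1.2376}) = 0.2249
P = 0.2249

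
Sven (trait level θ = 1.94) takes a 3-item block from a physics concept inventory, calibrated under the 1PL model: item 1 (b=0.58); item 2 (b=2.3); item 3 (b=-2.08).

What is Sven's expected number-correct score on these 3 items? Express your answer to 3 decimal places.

P(θ) = 1 / (1 + exp(−(θ − b)))
P_1 = 1/(1+e^{-1.3600}) = 0.7958
P_2 = 1/(1+e^{0.3600}) = 0.4110
P_3 = 1/(1+e^{-4.0200}) = 0.9824
E[score] = 0.7958 + 0.4110 + 0.9824 = 2.1891

2.189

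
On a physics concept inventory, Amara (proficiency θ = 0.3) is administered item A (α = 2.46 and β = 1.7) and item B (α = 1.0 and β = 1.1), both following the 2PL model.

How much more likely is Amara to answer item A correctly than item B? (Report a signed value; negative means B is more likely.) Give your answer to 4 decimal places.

-0.2791

P(θ) = 1 / (1 + exp(−α(θ − β)))
P_A = 0.0309
P_B = 0.3100
P_A − P_B = -0.2791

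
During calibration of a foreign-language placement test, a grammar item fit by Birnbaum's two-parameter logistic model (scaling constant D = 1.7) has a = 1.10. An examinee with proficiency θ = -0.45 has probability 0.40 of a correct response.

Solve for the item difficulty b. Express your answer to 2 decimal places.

-0.23

P(θ) = 1 / (1 + exp(−D·a(θ − b)))
logit(0.40) = ln(0.40/0.60) = -0.4055
b = θ − logit/(1.7·a) = -0.45 − (-0.4055)/1.8700 = -0.2332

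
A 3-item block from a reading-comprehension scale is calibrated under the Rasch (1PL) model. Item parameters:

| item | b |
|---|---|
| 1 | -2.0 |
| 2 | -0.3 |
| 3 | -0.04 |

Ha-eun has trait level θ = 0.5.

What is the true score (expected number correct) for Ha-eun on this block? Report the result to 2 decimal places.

2.25

P(θ) = 1 / (1 + exp(−(θ − b)))
P_1 = 1/(1+e^{-2.5000}) = 0.9241
P_2 = 1/(1+e^{-0.8000}) = 0.6900
P_3 = 1/(1+e^{-0.5400}) = 0.6318
E[score] = 0.9241 + 0.6900 + 0.6318 = 2.2459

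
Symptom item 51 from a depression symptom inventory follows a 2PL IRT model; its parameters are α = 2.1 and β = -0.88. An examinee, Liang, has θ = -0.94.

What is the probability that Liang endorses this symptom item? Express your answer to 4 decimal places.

P(θ) = 1 / (1 + exp(−α(θ − β)))
Exponent: 2.1 × (-0.94 − (-0.88)) = -0.1260
1/(1 + e^{0.1260}) = 0.4685

0.4685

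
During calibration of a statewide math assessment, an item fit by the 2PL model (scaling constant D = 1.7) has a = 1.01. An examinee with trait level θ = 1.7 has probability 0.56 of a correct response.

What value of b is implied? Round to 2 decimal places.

1.56

P(θ) = 1 / (1 + exp(−D·a(θ − b)))
logit(0.56) = ln(0.56/0.44) = 0.2412
b = θ − logit/(1.7·a) = 1.7 − 0.2412/1.7170 = 1.5595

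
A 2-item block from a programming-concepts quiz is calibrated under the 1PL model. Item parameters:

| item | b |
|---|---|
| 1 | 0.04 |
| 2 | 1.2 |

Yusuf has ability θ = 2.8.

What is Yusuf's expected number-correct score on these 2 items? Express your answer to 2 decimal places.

1.77

P(θ) = 1 / (1 + exp(−(θ − b)))
P_1 = 1/(1+e^{-2.7600}) = 0.9405
P_2 = 1/(1+e^{-1.6000}) = 0.8320
E[score] = 0.9405 + 0.8320 = 1.7725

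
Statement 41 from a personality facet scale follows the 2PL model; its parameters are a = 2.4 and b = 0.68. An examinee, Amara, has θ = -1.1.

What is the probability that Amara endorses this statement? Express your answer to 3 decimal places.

0.014

P(θ) = 1 / (1 + exp(−a(θ − b)))
Exponent: 2.4 × (-1.1 − 0.68) = -4.2720
1/(1 + e^{4.2720}) = 0.0138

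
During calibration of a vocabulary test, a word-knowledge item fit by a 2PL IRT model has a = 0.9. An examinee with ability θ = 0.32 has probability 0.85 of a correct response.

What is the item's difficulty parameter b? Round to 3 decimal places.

-1.607

P(θ) = 1 / (1 + exp(−a(θ − b)))
logit(0.85) = ln(0.85/0.15) = 1.7346
b = θ − logit/(a) = 0.32 − 1.7346/0.9000 = -1.6073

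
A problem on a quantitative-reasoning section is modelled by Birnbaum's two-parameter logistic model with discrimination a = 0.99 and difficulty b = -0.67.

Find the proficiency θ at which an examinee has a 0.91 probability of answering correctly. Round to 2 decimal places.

1.67

P(θ) = 1 / (1 + exp(−a(θ − b)))
logit = ln(0.9100/0.0900) = 2.3136
θ = b + logit/(a) = -0.67 + 2.3136/0.9900 = 1.6670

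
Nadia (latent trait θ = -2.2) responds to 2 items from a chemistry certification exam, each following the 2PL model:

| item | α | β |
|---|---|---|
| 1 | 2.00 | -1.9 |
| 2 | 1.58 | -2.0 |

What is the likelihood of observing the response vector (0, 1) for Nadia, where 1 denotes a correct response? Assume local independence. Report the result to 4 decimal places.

0.2722

P(θ) = 1 / (1 + exp(−α(θ − β)))
P_1 = 1/(1+e^{0.6000}) = 0.3543
P_2 = 1/(1+e^{0.3160}) = 0.4217
L = (1−P_1) × P_2 = 0.6457 × 0.4217 = 0.27224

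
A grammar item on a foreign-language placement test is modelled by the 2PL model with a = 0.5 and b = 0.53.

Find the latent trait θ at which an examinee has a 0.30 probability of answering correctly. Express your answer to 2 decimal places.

P(θ) = 1 / (1 + exp(−a(θ − b)))
logit = ln(0.3000/0.7000) = -0.8473
θ = b + logit/(a) = 0.53 + (-0.8473)/0.5000 = -1.1646

-1.16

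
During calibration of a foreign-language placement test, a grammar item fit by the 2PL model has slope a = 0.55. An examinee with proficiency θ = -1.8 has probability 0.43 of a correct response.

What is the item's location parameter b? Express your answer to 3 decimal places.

-1.288

P(θ) = 1 / (1 + exp(−a(θ − b)))
logit(0.43) = ln(0.43/0.57) = -0.2819
b = θ − logit/(a) = -1.8 − (-0.2819)/0.5500 = -1.2875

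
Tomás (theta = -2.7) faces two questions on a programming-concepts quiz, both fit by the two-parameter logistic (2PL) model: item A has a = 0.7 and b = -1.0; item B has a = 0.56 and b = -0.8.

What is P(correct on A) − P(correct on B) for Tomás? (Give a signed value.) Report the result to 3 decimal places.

P(theta) = 1 / (1 + exp(−a(theta − b)))
P_A = 0.2333
P_B = 0.2565
P_A − P_B = -0.0233

-0.023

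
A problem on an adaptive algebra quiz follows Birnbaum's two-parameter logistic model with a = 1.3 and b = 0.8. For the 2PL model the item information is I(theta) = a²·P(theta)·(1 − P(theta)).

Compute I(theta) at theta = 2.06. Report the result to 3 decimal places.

P = 1/(1+e^{-1.6380}) = 0.8373
P(1−P) = 0.8373 × 0.1627 = 0.1363
I = a² × P(1−P) = 1.3² × 0.1363 = 0.23027

0.230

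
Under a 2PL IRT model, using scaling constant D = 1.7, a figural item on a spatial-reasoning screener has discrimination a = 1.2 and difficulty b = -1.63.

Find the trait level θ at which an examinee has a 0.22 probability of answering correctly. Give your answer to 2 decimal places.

-2.25

P(θ) = 1 / (1 + exp(−D·a(θ − b)))
logit = ln(0.2200/0.7800) = -1.2657
θ = b + logit/(1.7·a) = -1.63 + (-1.2657)/2.0400 = -2.2504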